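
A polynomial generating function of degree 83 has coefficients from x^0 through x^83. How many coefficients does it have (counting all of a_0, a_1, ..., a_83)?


A polynomial of degree 83 takes the form a_0 + a_1 x + ... + a_83 x^83.
The number of coefficients is 83 + 1 = 84.

84


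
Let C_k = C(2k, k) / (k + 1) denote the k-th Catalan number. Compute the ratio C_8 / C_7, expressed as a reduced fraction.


Using C_k = (2k)! / (k! (k+1)!), the ratio C_{k+1}/C_k simplifies to
C_{k+1}/C_k = [(2k+2)! / ((k+1)! (k+2)!)] * [k! (k+1)! / (2k)!]
 = (2k+2)(2k+1) / ((k+1)(k+2)) = 2(2k+1) / (k+2).
For k = 7: 2(2*7 + 1) / (7 + 2) = 30/9 = 10/3.

10/3


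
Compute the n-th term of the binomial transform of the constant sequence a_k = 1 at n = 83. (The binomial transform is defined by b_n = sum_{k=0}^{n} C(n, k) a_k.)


With a_k = 1 for all k, b_n = sum_{k=0}^{n} C(n, k) = 2^n by the binomial theorem.
For n = 83: 2^83 = 9671406556917033397649408.

9671406556917033397649408


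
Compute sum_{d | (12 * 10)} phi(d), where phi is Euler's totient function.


First, 12 * 10 = 120. One classical identity is sum_{d | n} phi(d) = n (each k in [1, n] has a unique gcd with n, and among the k's with gcd(k, n) = n/d there are phi(d) of them). So the sum equals 120. We also verify directly:
Divisors of 120: 1, 2, 3, 4, 5, 6, 8, 10, 12, 15, 20, 24, 30, 40, 60, 120.
phi values: 1, 1, 2, 2, 4, 2, 4, 4, 4, 8, 8, 8, 8, 16, 16, 32.
Sum = 120.

120


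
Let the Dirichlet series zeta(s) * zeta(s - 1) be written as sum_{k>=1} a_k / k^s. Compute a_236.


Convolution gives a_k = sum_{d | k} d * 1 = sum_{d | k} d = sigma(k), the sum of positive divisors of k.
For k = 236, the divisors are 1, 2, 4, 59, 118, 236, so
sigma(236) = 1 + 2 + 4 + 59 + 118 + 236 = 420.

420


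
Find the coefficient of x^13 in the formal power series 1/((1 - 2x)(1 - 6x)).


By partial fractions or Cauchy convolution:
The coefficient equals sum_{k=0}^{13} 2^k * 6^(13-k).
= 19591036928

19591036928


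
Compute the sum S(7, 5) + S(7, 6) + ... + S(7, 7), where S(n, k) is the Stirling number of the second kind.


By definition, S(n, k) counts partitions of an n-set into exactly k nonempty blocks.
Computing row n = 7 for k = 5..7:
S(7, k): 140, 21, 1
Sum = 162.

162


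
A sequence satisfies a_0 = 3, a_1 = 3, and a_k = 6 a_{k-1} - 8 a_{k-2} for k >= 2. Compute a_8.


The characteristic equation is t^2 - 6 t + 8 = 0, with roots r_1 = 4 and r_2 = 2 (so c_1 = r_1 + r_2, c_2 = -r_1 r_2 as required).
One can use the closed form a_n = A r_1^n + B r_2^n, but direct iteration is more reliable:
a_0 = 3, a_1 = 3, a_2 = -6, a_3 = -60, a_4 = -312, a_5 = -1392, a_6 = -5856, a_7 = -24000, a_8 = -97152.
So a_8 = -97152.

-97152


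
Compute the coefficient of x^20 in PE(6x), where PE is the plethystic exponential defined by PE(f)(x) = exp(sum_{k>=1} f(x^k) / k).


With f(x) = 6x, the exponent is sum_{k>=1} 6 x^k / k = 6 * (-ln(1 - x)). Exponentiating:
PE(6x) = exp(-6 ln(1 - x)) = 1/(1 - x)^6.
By the negative binomial expansion, [x^n] 1/(1 - x)^6 = C(n + 5, 5).
For n = 20: C(25, 5) = 53130.

53130


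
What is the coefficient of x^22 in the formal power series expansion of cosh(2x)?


The Maclaurin series is cosh(t) = sum_{m>=0} t^(2m) / (2m)!, so substituting t = 2x, only even powers of x are nonzero, with coefficient of x^(2m) equal to 2^(2m) / (2m)!.
For x^22 the coefficient is 2^22/22! = 4194304/1124000727777607680000 = 8/2143861251406875.

8/2143861251406875


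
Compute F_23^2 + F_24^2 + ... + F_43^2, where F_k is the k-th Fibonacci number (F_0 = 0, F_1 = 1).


There is a standard identity sum_{k=0}^{N} F_k^2 = F_N * F_{N+1} (proved inductively from the telescoping relation F_k^2 = F_k F_{k+1} - F_{k-1} F_k). Then
sum_{k=23}^{43} F_k^2 = F_43 F_44 - F_22 F_23.
Computing: F_43 = 433494437, F_44 = 701408733, F_22 = 17711, F_23 = 28657.
Sum = 433494437 * 701408733 - 17711 * 28657 = 304056783311174194.

304056783311174194


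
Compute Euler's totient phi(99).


phi(n) counts integers in [1, n] coprime to n. Using the multiplicative formula phi(n) = n * prod_{p | n} (1 - 1/p):
99 = 3^2 * 11, so
phi(99) = 99 * (1 - 1/3) * (1 - 1/11) = 60.

60


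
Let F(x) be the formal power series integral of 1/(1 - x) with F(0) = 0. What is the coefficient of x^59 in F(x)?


1/(1 - x) = sum_{k>=0} x^k. Integrating termwise and using F(0) = 0 gives
F(x) = sum_{k>=0} x^(k+1) / (k+1) = sum_{m>=1} x^m / m = -ln(1 - x).
So the coefficient of x^59 is 1/59 = 1/59.

1/59


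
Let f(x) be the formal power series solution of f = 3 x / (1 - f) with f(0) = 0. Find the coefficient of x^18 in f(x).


Apply Lagrange inversion: f = 3 x * phi(f) with phi(t) = 1/(1 - t), so
[x^n] f = 3^n * (1/n) [t^(n-1)] phi(t)^n = 3^n * (1/n) [t^(n-1)] (1 - t)^(-n) = 3^n * (1/n) C(2n - 2, n - 1) = 3^n * C_{n-1}.
For n = 18: C_17 = C(34, 17) / 18 = 2333606220/18 = 129644790.
With the 3^18 = 387420489 factor, the coefficient is 387420489 * 129644790 = 50227047938102310.

50227047938102310


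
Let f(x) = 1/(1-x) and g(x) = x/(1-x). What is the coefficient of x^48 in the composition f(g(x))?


First simplify the composition: f(g(x)) = 1/(1 - x/(1-x)) = (1-x)/((1-x) - x) = (1-x)/(1-2x).
Now extract the coefficient. Write (1-x)/(1-2x) = 1/(1-2x) - x/(1-2x).
The coefficient of x^n in 1/(1-2x) is 2^n, and in x/(1-2x) is 2^(n-1) (for n >= 1).
So the coefficient of x^48 is 2^48 - 2^47 = 281474976710656 - 140737488355328 = 140737488355328.

140737488355328


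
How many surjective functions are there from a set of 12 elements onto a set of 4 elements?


By inclusion-exclusion on which target elements are missed, the number of surjections from an n-set onto a k-set is
surj(n, k) = sum_{j=0}^{k} (-1)^j C(k, j) (k - j)^n.
Equivalently surj(n, k) = k! * S(n, k), where S(n, k) is the Stirling number of the second kind.
For n = 12, k = 4:
S(12, 4) = 611501, so
surj = 4! * 611501 = 24 * 611501 = 14676024.

14676024


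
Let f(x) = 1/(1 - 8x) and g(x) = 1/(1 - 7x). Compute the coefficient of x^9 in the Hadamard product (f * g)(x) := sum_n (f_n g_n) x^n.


f has coefficients f_k = 8^k and g has coefficients g_k = 7^k, so the Hadamard product has coefficient (f*g)_k = 8^k * 7^k = 56^k.
For k = 9: 56^9 = 5416169448144896.

5416169448144896


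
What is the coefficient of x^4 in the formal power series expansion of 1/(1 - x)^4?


The expansion 1/(1 - x)^r = sum_{k>=0} C(k + r - 1, r - 1) x^k follows from the multiset / negative-binomial theorem (or from repeated differentiation of the geometric series).
For r = 4 and k = 4:
C(7, 3) = 5040 / (6 * 24) = 35.

35


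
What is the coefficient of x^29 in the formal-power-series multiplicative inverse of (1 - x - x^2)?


Let the inverse be f(x) = sum_{k>=0} a_k x^k. From f(x) * (1 - x - x^2) = 1 and matching coefficients:
 x^0: a_0 = 1.
 x^1: a_1 - a_0 = 0, so a_1 = 1.
 x^k (k >= 2): a_k - a_{k-1} - a_{k-2} = 0, i.e. a_k = a_{k-1} + a_{k-2}.
This is the Fibonacci-type recurrence shifted so that a_0 = a_1 = 1.
Iterating: a_0=1, a_1=1, a_2=2, a_3=3, a_4=5, a_5=8, a_6=13, a_7=21, a_8=34, a_9=55, ...
a_29 = 832040.

832040


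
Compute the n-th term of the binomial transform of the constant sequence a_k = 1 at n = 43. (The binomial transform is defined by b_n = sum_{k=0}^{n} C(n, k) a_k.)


With a_k = 1 for all k, b_n = sum_{k=0}^{n} C(n, k) = 2^n by the binomial theorem.
For n = 43: 2^43 = 8796093022208.

8796093022208


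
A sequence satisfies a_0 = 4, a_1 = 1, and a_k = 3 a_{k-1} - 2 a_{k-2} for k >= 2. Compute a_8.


The characteristic equation is t^2 - 3 t + 2 = 0, with roots r_1 = 2 and r_2 = 1 (so c_1 = r_1 + r_2, c_2 = -r_1 r_2 as required).
One can use the closed form a_n = A r_1^n + B r_2^n, but direct iteration is more reliable:
a_0 = 4, a_1 = 1, a_2 = -5, a_3 = -17, a_4 = -41, a_5 = -89, a_6 = -185, a_7 = -377, a_8 = -761.
So a_8 = -761.

-761


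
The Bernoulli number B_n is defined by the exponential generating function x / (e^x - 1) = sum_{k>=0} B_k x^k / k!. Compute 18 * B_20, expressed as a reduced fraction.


Bernoulli numbers can also be computed recursively via B_0 = 1 and sum_{j=0}^{m} C(m+1, j) B_j = 0 for m >= 1. Odd-index Bernoulli numbers vanish for k >= 3.
Computing B_20 = -174611/330, so 18 * B_20 = 18 * -174611/330 = -523833/55.

-523833/55


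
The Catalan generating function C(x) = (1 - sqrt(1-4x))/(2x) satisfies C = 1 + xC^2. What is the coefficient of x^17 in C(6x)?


Substituting x -> 6x scales the n-th coefficient by 6^n, so [x^17] C(6x) = 6^17 * C_17.
C_17 = C(2*17, 17)/(18) = 2333606220/18 = 129644790.
So 6^17 * 129644790 = 16926659444736 * 129644790 = 2194453209114315325440.

2194453209114315325440


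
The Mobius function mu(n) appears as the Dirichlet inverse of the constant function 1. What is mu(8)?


8 has a squared prime factor, so mu(8) = 0.
Factorization reveals a repeated prime.

0


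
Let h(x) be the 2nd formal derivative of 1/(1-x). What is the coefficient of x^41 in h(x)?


Differentiating 2 times: d^2/dx^2 [1/(1-x)] = 2!/(1-x)^3.
The expansion 1/(1-x)^3 = sum_{k>=0} C(k+2, 2) x^k, so the coefficient of x^n in 2!/(1-x)^3 is 2! * C(n+2, 2).
For n = 41: 2 * C(43, 2) = 2 * 903 = 1806

1806


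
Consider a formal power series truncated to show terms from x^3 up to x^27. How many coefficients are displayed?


From x^3 to x^27 inclusive, the count is 27 - 3 + 1 = 25.

25


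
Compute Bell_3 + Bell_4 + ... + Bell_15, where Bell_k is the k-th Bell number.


Recall Bell_k counts set partitions of a k-set (with Bell_0 = 1 by convention).
Bell_3 through Bell_15: 5, 15, 52, 203, 877, 4140, 21147, 115975, 678570, 4213597, 27644437, 190899322, 1382958545
Sum = 5 + 15 + 52 + 203 + 877 + 4140 + 21147 + 115975 + 678570 + 4213597 + 27644437 + 190899322 + 1382958545 = 1606536885.

1606536885


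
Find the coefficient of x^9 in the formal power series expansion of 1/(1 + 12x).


Write 1/(1 + c x) = 1/(1 - (-c) x) and apply the geometric-series identity
1/(1 - y) = sum_{k>=0} y^k to get 1/(1 + c x) = sum_{k>=0} (-c)^k x^k.
So the coefficient of x^k is (-c)^k = (-1)^k * c^k.
Here c = 12 and k = 9:
(-12)^9 = -1 * 5159780352 = -5159780352

-5159780352


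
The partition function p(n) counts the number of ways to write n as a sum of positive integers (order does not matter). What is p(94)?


Using the generating function prod_{k>=1} 1/(1-x^k), we compute p(94).
By dynamic programming over parts 1 through 94:
p(94) = 92669720

92669720


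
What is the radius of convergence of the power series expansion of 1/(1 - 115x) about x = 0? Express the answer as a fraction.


Expanding 1/(1 - 115x) = sum_{k>=0} 115^k x^k, the series converges when |115x| < 1, i.e., |x| < 1/115.
So the radius of convergence is 1/115 = 1/115.

1/115


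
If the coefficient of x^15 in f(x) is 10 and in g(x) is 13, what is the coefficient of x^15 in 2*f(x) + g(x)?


Scalar multiplication scales coefficients: 2 * 10 = 20.
Then add the g coefficient: 20 + 13
= 33

33


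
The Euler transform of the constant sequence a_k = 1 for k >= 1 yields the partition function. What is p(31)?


The Euler transform converts the sequence a_k = 1 into the number of integer partitions.
Using the recurrence or dynamic programming:
p(31) = 6842

6842


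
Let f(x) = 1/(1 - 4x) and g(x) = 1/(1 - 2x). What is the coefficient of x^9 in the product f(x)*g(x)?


The coefficient of x^n in f*g is the Cauchy product: sum_{k=0}^{n} a^k * b^(n-k).
With a=4, b=2, n=9:
sum_{k=0}^{9} 4^k * 2^(9-k)
= 523776

523776


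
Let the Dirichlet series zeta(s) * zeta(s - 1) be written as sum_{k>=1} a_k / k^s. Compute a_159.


Convolution gives a_k = sum_{d | k} d * 1 = sum_{d | k} d = sigma(k), the sum of positive divisors of k.
For k = 159, the divisors are 1, 3, 53, 159, so
sigma(159) = 1 + 3 + 53 + 159 = 216.

216


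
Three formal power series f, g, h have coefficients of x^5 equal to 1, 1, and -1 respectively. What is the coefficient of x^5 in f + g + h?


Series addition is componentwise:
1 + 1 + -1
= 1

1


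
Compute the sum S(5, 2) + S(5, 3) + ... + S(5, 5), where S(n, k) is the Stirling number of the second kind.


By definition, S(n, k) counts partitions of an n-set into exactly k nonempty blocks.
Computing row n = 5 for k = 2..5:
S(5, k): 15, 25, 10, 1
Sum = 51.

51


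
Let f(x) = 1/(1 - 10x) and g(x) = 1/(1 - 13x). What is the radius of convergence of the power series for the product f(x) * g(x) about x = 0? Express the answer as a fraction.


The radius of 1/(1 - 10x) is 1/10 (nearest singularity at x = 1/10), and the radius of 1/(1 - 13x) is 1/13.
The product f(x)*g(x) = 1/((1 - 10x)(1 - 13x)) has singularities at both 1/10 and 1/13, so its radius of convergence is the distance to the nearest one:
min(1/10, 1/13) = 1/13.

1/13


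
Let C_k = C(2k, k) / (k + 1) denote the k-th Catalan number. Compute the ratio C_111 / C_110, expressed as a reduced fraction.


Using C_k = (2k)! / (k! (k+1)!), the ratio C_{k+1}/C_k simplifies to
C_{k+1}/C_k = [(2k+2)! / ((k+1)! (k+2)!)] * [k! (k+1)! / (2k)!]
 = (2k+2)(2k+1) / ((k+1)(k+2)) = 2(2k+1) / (k+2).
For k = 110: 2(2*110 + 1) / (110 + 2) = 442/112 = 221/56.

221/56


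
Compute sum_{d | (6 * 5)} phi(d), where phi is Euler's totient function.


First, 6 * 5 = 30. One classical identity is sum_{d | n} phi(d) = n (each k in [1, n] has a unique gcd with n, and among the k's with gcd(k, n) = n/d there are phi(d) of them). So the sum equals 30. We also verify directly:
Divisors of 30: 1, 2, 3, 5, 6, 10, 15, 30.
phi values: 1, 1, 2, 4, 2, 4, 8, 8.
Sum = 30.

30


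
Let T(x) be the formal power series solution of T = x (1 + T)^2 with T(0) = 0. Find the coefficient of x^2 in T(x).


Apply the Lagrange inversion formula: if T = x * phi(T) with phi(t) = (1 + t)^2, then [x^n] T = (1/n) [t^(n-1)] phi(t)^n = (1/n) [t^(n-1)] (1 + t)^(2n) = (1/n) C(2n, n-1).
Using the identity C(2n, n-1) = C(2n, n) * n / (n+1), the unscaled factor equals C(2n, n) / (n+1) = C_n, the n-th Catalan number.
For n = 2: C_2 = C(4, 2) / 3 = 6/3 = 2 = 2.

2


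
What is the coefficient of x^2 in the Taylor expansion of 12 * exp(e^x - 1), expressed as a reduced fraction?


exp(e^x - 1) = sum_{k>=0} Bell_k x^k / k!, where Bell_k is the k-th Bell number.
So the coefficient of x^2 is 12 * Bell_2 / 2!.
Computing: Bell_2 = 2 and 2! = 2, giving
12 * 2/2 = 12.

12


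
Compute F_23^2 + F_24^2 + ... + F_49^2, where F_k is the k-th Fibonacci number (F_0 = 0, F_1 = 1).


There is a standard identity sum_{k=0}^{N} F_k^2 = F_N * F_{N+1} (proved inductively from the telescoping relation F_k^2 = F_k F_{k+1} - F_{k-1} F_k). Then
sum_{k=23}^{49} F_k^2 = F_49 F_50 - F_22 F_23.
Computing: F_49 = 7778742049, F_50 = 12586269025, F_22 = 17711, F_23 = 28657.
Sum = 7778742049 * 12586269025 - 17711 * 28657 = 97905340104286188098.

97905340104286188098


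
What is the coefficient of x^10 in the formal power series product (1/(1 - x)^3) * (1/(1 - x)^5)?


Combine the factors: (1/(1 - x)^3) * (1/(1 - x)^5) = 1/(1 - x)^8.
Then use 1/(1 - x)^r = sum_{k>=0} C(k + r - 1, r - 1) x^k with r = 8 and k = 10:
C(17, 7) = 19448.

19448


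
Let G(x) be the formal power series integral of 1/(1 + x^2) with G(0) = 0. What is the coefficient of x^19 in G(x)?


1/(1 + x^2) = sum_{j>=0} (-1)^j x^(2j). Integrating termwise with G(0) = 0:
G(x) = sum_{j>=0} (-1)^j x^(2j+1) / (2j+1) = arctan(x).
Only odd powers are nonzero. For x^19 write 19 = 2*9 + 1, giving
(-1)^9 / 19 = -1/19 = -1/19.

-1/19


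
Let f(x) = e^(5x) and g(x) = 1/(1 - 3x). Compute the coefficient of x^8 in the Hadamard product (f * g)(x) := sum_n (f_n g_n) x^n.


Expanding: f_k = 5^k/k! (from e^(5x)) and g_k = 3^k (from 1/(1 - 3x)). So the Hadamard coefficient (f * g)_k = 5^k 3^k / k! = (15)^k / k!.
For k = 8: 15^8/8! = 2562890625/40320 = 56953125/896.

56953125/896


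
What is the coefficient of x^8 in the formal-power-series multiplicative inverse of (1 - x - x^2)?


Let the inverse be f(x) = sum_{k>=0} a_k x^k. From f(x) * (1 - x - x^2) = 1 and matching coefficients:
 x^0: a_0 = 1.
 x^1: a_1 - a_0 = 0, so a_1 = 1.
 x^k (k >= 2): a_k - a_{k-1} - a_{k-2} = 0, i.e. a_k = a_{k-1} + a_{k-2}.
This is the Fibonacci-type recurrence shifted so that a_0 = a_1 = 1.
Iterating: a_0=1, a_1=1, a_2=2, a_3=3, a_4=5, a_5=8, a_6=13, a_7=21, a_8=34
a_8 = 34.

34


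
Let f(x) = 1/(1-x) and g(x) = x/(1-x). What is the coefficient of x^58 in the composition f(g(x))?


First simplify the composition: f(g(x)) = 1/(1 - x/(1-x)) = (1-x)/((1-x) - x) = (1-x)/(1-2x).
Now extract the coefficient. Write (1-x)/(1-2x) = 1/(1-2x) - x/(1-2x).
The coefficient of x^n in 1/(1-2x) is 2^n, and in x/(1-2x) is 2^(n-1) (for n >= 1).
So the coefficient of x^58 is 2^58 - 2^57 = 288230376151711744 - 144115188075855872 = 144115188075855872.

144115188075855872


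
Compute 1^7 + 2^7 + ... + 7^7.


This power sum has a closed form given by Faulhaber's formula
sum_{k=1}^{m} k^p = (1 / (p + 1)) * sum_{j=0}^{p} C(p + 1, j) B_j m^(p + 1 - j),
but for small m direct computation is fastest:
1 + 128 + 2187 + 16384 + 78125 + 279936 + 823543 = 1200304.

1200304


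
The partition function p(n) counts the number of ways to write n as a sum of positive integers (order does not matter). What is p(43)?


Using the generating function prod_{k>=1} 1/(1-x^k), we compute p(43).
By dynamic programming over parts 1 through 43:
p(43) = 63261

63261


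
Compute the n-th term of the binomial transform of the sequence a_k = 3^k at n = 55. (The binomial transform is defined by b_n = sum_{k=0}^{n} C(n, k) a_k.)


With a_k = 3^k, b_n = sum_{k=0}^{n} C(n, k) 3^k = (1 + 3)^n by the binomial theorem.
For n = 55: (1 + 3)^55 = 4^55 = 1298074214633706907132624082305024.

1298074214633706907132624082305024


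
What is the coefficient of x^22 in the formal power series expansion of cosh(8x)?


The Maclaurin series is cosh(t) = sum_{m>=0} t^(2m) / (2m)!, so substituting t = 8x, only even powers of x are nonzero, with coefficient of x^(2m) equal to 8^(2m) / (2m)!.
For x^22 the coefficient is 8^22/22! = 73786976294838206464/1124000727777607680000 = 140737488355328/2143861251406875.

140737488355328/2143861251406875


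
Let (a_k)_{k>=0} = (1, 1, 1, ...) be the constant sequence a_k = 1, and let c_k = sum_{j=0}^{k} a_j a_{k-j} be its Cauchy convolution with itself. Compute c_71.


Since a_j = 1 for all j >= 0, the convolution sum becomes
c_k = sum_{j=0}^{k} 1 * 1 = 1 * (k + 1).
Equivalently, the generating function of (a_k) is 1/(1 - x) and its square is 1/(1 - x)^2 = sum_{k>=0} 1(k + 1) x^k.
For k = 71: 1 * 72 = 72.

72


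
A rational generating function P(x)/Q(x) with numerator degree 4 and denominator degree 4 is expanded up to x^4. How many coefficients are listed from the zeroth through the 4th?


Expanding up to x^4 gives the coefficients for x^0, x^1, ..., x^4.
That is 4 + 1 = 5 coefficients in total.

5


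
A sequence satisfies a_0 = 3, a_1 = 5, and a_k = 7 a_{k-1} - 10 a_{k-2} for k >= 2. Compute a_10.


The characteristic equation is t^2 - 7 t + 10 = 0, with roots r_1 = 5 and r_2 = 2 (so c_1 = r_1 + r_2, c_2 = -r_1 r_2 as required).
One can use the closed form a_n = A r_1^n + B r_2^n, but direct iteration is more reliable:
a_0 = 3, a_1 = 5, a_2 = 5, a_3 = -15, a_4 = -155, a_5 = -935, a_6 = -4995, a_7 = -25615, a_8 = -129355, a_9 = -649335, a_10 = -3251795.
So a_10 = -3251795.

-3251795


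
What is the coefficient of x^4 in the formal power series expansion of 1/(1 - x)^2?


The negative binomial / multiset identity is
1/(1 - x)^r = sum_{k>=0} C(k + r - 1, r - 1) x^k.
Here r = 2 and k = 4, so the coefficient is
C(4 + 1, 1) = C(5, 1)
= 5

5


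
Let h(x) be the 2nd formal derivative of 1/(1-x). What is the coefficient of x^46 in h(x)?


Differentiating 2 times: d^2/dx^2 [1/(1-x)] = 2!/(1-x)^3.
The expansion 1/(1-x)^3 = sum_{k>=0} C(k+2, 2) x^k, so the coefficient of x^n in 2!/(1-x)^3 is 2! * C(n+2, 2).
For n = 46: 2 * C(48, 2) = 2 * 1128 = 2256

2256


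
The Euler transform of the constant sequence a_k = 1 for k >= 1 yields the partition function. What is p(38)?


The Euler transform converts the sequence a_k = 1 into the number of integer partitions.
Using the recurrence or dynamic programming:
p(38) = 26015

26015


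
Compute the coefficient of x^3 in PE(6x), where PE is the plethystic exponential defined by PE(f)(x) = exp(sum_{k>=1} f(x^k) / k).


With f(x) = 6x, the exponent is sum_{k>=1} 6 x^k / k = 6 * (-ln(1 - x)). Exponentiating:
PE(6x) = exp(-6 ln(1 - x)) = 1/(1 - x)^6.
By the negative binomial expansion, [x^n] 1/(1 - x)^6 = C(n + 5, 5).
For n = 3: C(8, 5) = 56.

56


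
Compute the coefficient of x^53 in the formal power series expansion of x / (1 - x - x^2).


Let f(x) = sum_{k>=0} a_k x^k. Multiplying f(x) * (1 - x - x^2) = x and matching coefficients gives a_0 = 0, a_1 = 1, and a_k = a_{k-1} + a_{k-2} for k >= 2. These are the Fibonacci numbers F_k.
Iterating from F_0 = 0, F_1 = 1:
F_0=0, F_1=1, F_2=1, F_3=2, F_4=3, F_5=5, F_6=8, F_7=13, F_8=21, F_9=34, ...
F_53 = 53316291173.

53316291173


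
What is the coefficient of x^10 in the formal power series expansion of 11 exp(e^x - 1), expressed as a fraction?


exp(e^x - 1) is the exponential generating function for the Bell numbers Bell_k: exp(e^x - 1) = sum_{k>=0} Bell_k x^k / k!.
So the coefficient of x^10 in 11 exp(e^x - 1) is 11 Bell_10 / 10!.
Computing: Bell_10 = 115975 and 10! = 3628800, giving
11 * 115975/3628800 = 51029/145152.

51029/145152


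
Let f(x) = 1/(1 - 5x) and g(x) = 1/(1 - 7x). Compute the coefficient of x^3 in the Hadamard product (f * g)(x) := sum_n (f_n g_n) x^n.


f has coefficients f_k = 5^k and g has coefficients g_k = 7^k, so the Hadamard product has coefficient (f*g)_k = 5^k * 7^k = 35^k.
For k = 3: 35^3 = 42875.

42875


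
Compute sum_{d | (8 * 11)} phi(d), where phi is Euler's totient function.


First, 8 * 11 = 88. One classical identity is sum_{d | n} phi(d) = n (each k in [1, n] has a unique gcd with n, and among the k's with gcd(k, n) = n/d there are phi(d) of them). So the sum equals 88. We also verify directly:
Divisors of 88: 1, 2, 4, 8, 11, 22, 44, 88.
phi values: 1, 1, 2, 4, 10, 10, 20, 40.
Sum = 88.

88


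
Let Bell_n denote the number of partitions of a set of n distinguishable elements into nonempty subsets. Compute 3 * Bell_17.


Bell_17 can be computed from the Bell triangle or from Dobinski's identity Bell_n = (1/e) * sum_{k>=0} k^n / k!.
Computing Bell_17 = 82864869804.
Then 3 * 82864869804 = 248594609412.

248594609412


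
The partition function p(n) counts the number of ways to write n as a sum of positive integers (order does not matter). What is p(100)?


Using the generating function prod_{k>=1} 1/(1-x^k), we compute p(100).
By dynamic programming over parts 1 through 100:
p(100) = 190569292

190569292


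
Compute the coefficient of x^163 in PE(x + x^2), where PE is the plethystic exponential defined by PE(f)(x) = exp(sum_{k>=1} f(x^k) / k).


With f(x) = x + x^2, the exponent is sum_{k>=1} (x^k + x^(2k)) / k = -ln(1 - x) - ln(1 - x^2). Exponentiating:
PE(x + x^2) = 1 / ((1 - x)(1 - x^2)).
This is the generating function for partitions of n into parts of size 1 or 2. The number of 2's can be any j in 0..81, and the rest are 1's, so
[x^163] = floor(163/2) + 1 = 82.

82


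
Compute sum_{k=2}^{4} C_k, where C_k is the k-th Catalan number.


C_2 through C_4: 2, 5, 14
Sum = 2 + 5 + 14
= 21

21


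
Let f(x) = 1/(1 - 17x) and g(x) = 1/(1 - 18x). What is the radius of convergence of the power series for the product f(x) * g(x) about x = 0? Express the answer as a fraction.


The radius of 1/(1 - 17x) is 1/17 (nearest singularity at x = 1/17), and the radius of 1/(1 - 18x) is 1/18.
The product f(x)*g(x) = 1/((1 - 17x)(1 - 18x)) has singularities at both 1/17 and 1/18, so its radius of convergence is the distance to the nearest one:
min(1/17, 1/18) = 1/18.

1/18


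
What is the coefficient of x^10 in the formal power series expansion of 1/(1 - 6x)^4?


The general identity 1/(1 - c x)^r = sum_{k>=0} c^k C(k + r - 1, r - 1) x^k follows by substituting y = c x into 1/(1 - y)^r = sum_{k>=0} C(k + r - 1, r - 1) y^k.
For c = 6, r = 4, k = 10:
6^10 * C(13, 3) = 60466176 * 286 = 17293326336.

17293326336


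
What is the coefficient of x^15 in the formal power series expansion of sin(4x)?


The Maclaurin series is sin(t) = sum_{k>=0} (-1)^k t^(2k+1) / (2k+1)!, so substituting t = 4x, only odd powers of x are nonzero, with coefficient of x^(2k+1) equal to (-1)^k 4^(2k+1) / (2k+1)!.
Write 15 = 2*7 + 1, giving the coefficient (-1)^7 * 4^15 / 15! = -1073741824/1307674368000 = -524288/638512875.

-524288/638512875


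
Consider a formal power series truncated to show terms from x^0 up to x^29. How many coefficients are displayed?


From x^0 to x^29 inclusive, the count is 29 - 0 + 1 = 30.

30


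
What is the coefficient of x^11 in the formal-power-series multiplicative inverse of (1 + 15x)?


The inverse is 1/(1 + 15x). Apply the geometric identity 1/(1 - y) = sum_{k>=0} y^k with y = -15x:
1/(1 + 15x) = sum_{k>=0} (-15)^k x^k.
So the coefficient of x^11 is (-15)^11 = -8649755859375.

-8649755859375


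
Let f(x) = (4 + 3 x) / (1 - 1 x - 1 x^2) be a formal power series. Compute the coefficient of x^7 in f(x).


Write f(x) = sum_{k>=0} a_k x^k. Multiplying both sides by 1 - 1 x - 1 x^2 gives
(1 - 1 x - 1 x^2) sum_{k>=0} a_k x^k = 4 + 3 x.
Matching coefficients:
 x^0: a_0 = 4
 x^1: a_1 - 1 a_0 = 3  =>  a_1 = 1*4 + 3 = 7
 x^k (k >= 2): a_k = 1 a_{k-1} + 1 a_{k-2}.
Iterating: a_2 = 11, a_3 = 18, a_4 = 29, a_5 = 47, a_6 = 76, a_7 = 123.
So the coefficient of x^7 is 123.

123


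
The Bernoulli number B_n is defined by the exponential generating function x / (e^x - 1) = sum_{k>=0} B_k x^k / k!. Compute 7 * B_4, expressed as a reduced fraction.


Bernoulli numbers can also be computed recursively via B_0 = 1 and sum_{j=0}^{m} C(m+1, j) B_j = 0 for m >= 1. Odd-index Bernoulli numbers vanish for k >= 3.
Computing B_4 = -1/30, so 7 * B_4 = 7 * -1/30 = -7/30.

-7/30


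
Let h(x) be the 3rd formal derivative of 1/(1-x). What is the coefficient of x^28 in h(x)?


Differentiating 3 times: d^3/dx^3 [1/(1-x)] = 3!/(1-x)^4.
The expansion 1/(1-x)^4 = sum_{k>=0} C(k+3, 3) x^k, so the coefficient of x^n in 3!/(1-x)^4 is 3! * C(n+3, 3).
For n = 28: 6 * C(31, 3) = 6 * 4495 = 26970

26970


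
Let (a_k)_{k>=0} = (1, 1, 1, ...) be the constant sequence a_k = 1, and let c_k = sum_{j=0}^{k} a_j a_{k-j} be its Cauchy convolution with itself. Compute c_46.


Since a_j = 1 for all j >= 0, the convolution sum becomes
c_k = sum_{j=0}^{k} 1 * 1 = 1 * (k + 1).
Equivalently, the generating function of (a_k) is 1/(1 - x) and its square is 1/(1 - x)^2 = sum_{k>=0} 1(k + 1) x^k.
For k = 46: 1 * 47 = 47.

47


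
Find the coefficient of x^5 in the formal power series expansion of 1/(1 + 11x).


Write 1/(1 + c x) = 1/(1 - (-c) x) and apply the geometric-series identity
1/(1 - y) = sum_{k>=0} y^k to get 1/(1 + c x) = sum_{k>=0} (-c)^k x^k.
So the coefficient of x^k is (-c)^k = (-1)^k * c^k.
Here c = 11 and k = 5:
(-11)^5 = -1 * 161051 = -161051

-161051


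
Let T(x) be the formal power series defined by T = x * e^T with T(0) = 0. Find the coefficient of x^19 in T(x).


Apply the Lagrange inversion formula: if T = x * phi(T) with phi(t) = e^t, then
[x^n] T = (1/n) [t^(n-1)] phi(t)^n = (1/n) [t^(n-1)] e^(n t) = (1/n) * n^(n-1) / (n-1)! = n^(n-1) / n!.
When c = 1 this is the Cayley count of rooted labeled trees on n vertices, divided by n!.
For n = 19: 19^18 / 19! = 104127350297911241532841/121645100408832000 = 5480386857784802185939/6402373705728000.

5480386857784802185939/6402373705728000


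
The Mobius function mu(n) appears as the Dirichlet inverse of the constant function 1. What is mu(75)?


75 has a squared prime factor, so mu(75) = 0.
Factorization reveals a repeated prime.

0


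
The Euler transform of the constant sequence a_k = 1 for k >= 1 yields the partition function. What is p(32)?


The Euler transform converts the sequence a_k = 1 into the number of integer partitions.
Using the recurrence or dynamic programming:
p(32) = 8349

8349


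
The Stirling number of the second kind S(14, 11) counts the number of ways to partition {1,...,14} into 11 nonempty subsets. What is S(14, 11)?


Using the explicit formula S(n,k) = (1/k!) sum_{j=0}^{k} (-1)^(k-j) C(k,j) j^n:
S(14, 11) = 66066
Equivalently, S(n,k) is n! times the coefficient of x^n in the EGF (e^x - 1)^k / k!.

66066


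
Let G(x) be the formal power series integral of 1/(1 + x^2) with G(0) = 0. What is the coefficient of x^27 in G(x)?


1/(1 + x^2) = sum_{j>=0} (-1)^j x^(2j). Integrating termwise with G(0) = 0:
G(x) = sum_{j>=0} (-1)^j x^(2j+1) / (2j+1) = arctan(x).
Only odd powers are nonzero. For x^27 write 27 = 2*13 + 1, giving
(-1)^13 / 27 = -1/27 = -1/27.

-1/27


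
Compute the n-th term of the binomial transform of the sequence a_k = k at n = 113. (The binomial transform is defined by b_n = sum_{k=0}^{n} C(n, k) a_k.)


With a_k = k, b_n = sum_{k=0}^{n} C(n, k) k. Using k * C(n, k) = n * C(n-1, k-1) gives b_n = n * sum_{k>=1} C(n-1, k-1) = n * 2^(n-1).
For n = 113: 113 * 2^112 = 113 * 5192296858534827628530496329220096 = 586729545014435522023946085201870848.

586729545014435522023946085201870848


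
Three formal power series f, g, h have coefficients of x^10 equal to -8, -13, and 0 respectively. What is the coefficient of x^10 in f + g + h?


Series addition is componentwise:
-8 + -13 + 0
= -21

-21


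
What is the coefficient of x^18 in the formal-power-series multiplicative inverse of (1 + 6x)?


The inverse is 1/(1 + 6x). Apply the geometric identity 1/(1 - y) = sum_{k>=0} y^k with y = -6x:
1/(1 + 6x) = sum_{k>=0} (-6)^k x^k.
So the coefficient of x^18 is (-6)^18 = 101559956668416.

101559956668416


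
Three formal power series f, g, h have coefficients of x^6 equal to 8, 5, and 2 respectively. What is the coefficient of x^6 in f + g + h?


Series addition is componentwise:
8 + 5 + 2
= 15

15


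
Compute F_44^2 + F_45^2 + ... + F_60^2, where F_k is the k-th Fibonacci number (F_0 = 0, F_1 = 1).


There is a standard identity sum_{k=0}^{N} F_k^2 = F_N * F_{N+1} (proved inductively from the telescoping relation F_k^2 = F_k F_{k+1} - F_{k-1} F_k). Then
sum_{k=44}^{60} F_k^2 = F_60 F_61 - F_43 F_44.
Computing: F_60 = 1548008755920, F_61 = 2504730781961, F_43 = 433494437, F_44 = 701408733.
Sum = 1548008755920 * 2504730781961 - 433494437 * 701408733 = 3877344877641192569240799.

3877344877641192569240799


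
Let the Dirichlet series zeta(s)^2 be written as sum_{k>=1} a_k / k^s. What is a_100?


The Dirichlet convolution of the constant function 1 with itself gives (1 * 1)(k) = sum_{d | k} 1 = d(k), the number of positive divisors of k.
Since zeta(s) = sum_{k>=1} 1/k^s, we have zeta(s)^2 = sum_{k>=1} d(k)/k^s, so a_k = d(k).
For k = 100: the divisors are 1, 2, 4, 5, 10, 20, 25, 50, 100.
Count = 9.

9


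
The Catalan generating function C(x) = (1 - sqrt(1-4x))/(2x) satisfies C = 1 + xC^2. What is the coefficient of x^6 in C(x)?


Substituting x -> x scales the n-th coefficient by 1, so [x^6] C(x) = C_6.
C_6 = C(2*6, 6)/(7) = 924/7 = 132.
= 132.

132


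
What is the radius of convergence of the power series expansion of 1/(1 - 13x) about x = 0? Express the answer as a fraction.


Expanding 1/(1 - 13x) = sum_{k>=0} 13^k x^k, the series converges when |13x| < 1, i.e., |x| < 1/13.
So the radius of convergence is 1/13 = 1/13.

1/13


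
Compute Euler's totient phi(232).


phi(n) counts integers in [1, n] coprime to n. Using the multiplicative formula phi(n) = n * prod_{p | n} (1 - 1/p):
232 = 2^3 * 29, so
phi(232) = 232 * (1 - 1/2) * (1 - 1/29) = 112.

112


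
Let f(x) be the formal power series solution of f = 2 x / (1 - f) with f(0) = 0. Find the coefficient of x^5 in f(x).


Apply Lagrange inversion: f = 2 x * phi(f) with phi(t) = 1/(1 - t), so
[x^n] f = 2^n * (1/n) [t^(n-1)] phi(t)^n = 2^n * (1/n) [t^(n-1)] (1 - t)^(-n) = 2^n * (1/n) C(2n - 2, n - 1) = 2^n * C_{n-1}.
For n = 5: C_4 = C(8, 4) / 5 = 70/5 = 14.
With the 2^5 = 32 factor, the coefficient is 32 * 14 = 448.

448


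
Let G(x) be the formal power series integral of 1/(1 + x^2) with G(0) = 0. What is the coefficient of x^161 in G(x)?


1/(1 + x^2) = sum_{j>=0} (-1)^j x^(2j). Integrating termwise with G(0) = 0:
G(x) = sum_{j>=0} (-1)^j x^(2j+1) / (2j+1) = arctan(x).
Only odd powers are nonzero. For x^161 write 161 = 2*80 + 1, giving
(-1)^80 / 161 = 1/161 = 1/161.

1/161


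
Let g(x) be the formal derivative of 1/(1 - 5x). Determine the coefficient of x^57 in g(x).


Differentiate termwise: d/dx sum_{k>=0} 5^k x^k = sum_{k>=1} k 5^k x^(k-1) = sum_{j>=0} (j+1) 5^(j+1) x^j.
Equivalently, d/dx [1/(1 - 5x)] = 5/(1 - 5x)^2.
For j = 57: 58 * 5^58 = 58 * 34694469519536141888238489627838134765625 = 2012279232133096229517832398414611816406250.

2012279232133096229517832398414611816406250


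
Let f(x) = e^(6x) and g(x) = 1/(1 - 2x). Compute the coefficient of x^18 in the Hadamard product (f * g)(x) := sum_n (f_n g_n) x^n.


Expanding: f_k = 6^k/k! (from e^(6x)) and g_k = 2^k (from 1/(1 - 2x)). So the Hadamard coefficient (f * g)_k = 6^k 2^k / k! = (12)^k / k!.
For k = 18: 12^18/18! = 26623333280885243904/6402373705728000 = 61917364224/14889875.

61917364224/14889875


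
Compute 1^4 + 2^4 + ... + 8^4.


This power sum has a closed form given by Faulhaber's formula
sum_{k=1}^{m} k^p = (1 / (p + 1)) * sum_{j=0}^{p} C(p + 1, j) B_j m^(p + 1 - j),
but for small m direct computation is fastest:
1 + 16 + 81 + 256 + 625 + 1296 + 2401 + 4096 = 8772.

8772


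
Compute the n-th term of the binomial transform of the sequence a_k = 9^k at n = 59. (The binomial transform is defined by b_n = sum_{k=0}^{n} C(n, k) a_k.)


With a_k = 9^k, b_n = sum_{k=0}^{n} C(n, k) 9^k = (1 + 9)^n by the binomial theorem.
For n = 59: (1 + 9)^59 = 10^59 = 100000000000000000000000000000000000000000000000000000000000.

100000000000000000000000000000000000000000000000000000000000


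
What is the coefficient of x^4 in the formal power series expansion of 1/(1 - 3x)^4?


The general identity 1/(1 - c x)^r = sum_{k>=0} c^k C(k + r - 1, r - 1) x^k follows by substituting y = c x into 1/(1 - y)^r = sum_{k>=0} C(k + r - 1, r - 1) y^k.
For c = 3, r = 4, k = 4:
3^4 * C(7, 3) = 81 * 35 = 2835.

2835


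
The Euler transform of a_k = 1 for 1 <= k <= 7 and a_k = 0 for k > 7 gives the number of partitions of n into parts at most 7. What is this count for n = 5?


Partitions of 5 into parts at most 7:
Using generating function (1-x)^(-1)(1-x^2)^(-1)...(1-x^7)^(-1),
the coefficient of x^5 = 7

7


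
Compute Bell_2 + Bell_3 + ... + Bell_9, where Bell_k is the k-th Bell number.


Recall Bell_k counts set partitions of a k-set (with Bell_0 = 1 by convention).
Bell_2 through Bell_9: 2, 5, 15, 52, 203, 877, 4140, 21147
Sum = 2 + 5 + 15 + 52 + 203 + 877 + 4140 + 21147 = 26441.

26441


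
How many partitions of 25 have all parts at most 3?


Using the generating function (1-x)^(-1)(1-x^2)^(-1)(1-x^3)^(-1),
the coefficient of x^25 counts these restricted partitions.
Result = 65

65


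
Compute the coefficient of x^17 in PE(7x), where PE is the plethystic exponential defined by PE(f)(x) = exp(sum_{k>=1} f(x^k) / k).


With f(x) = 7x, the exponent is sum_{k>=1} 7 x^k / k = 7 * (-ln(1 - x)). Exponentiating:
PE(7x) = exp(-7 ln(1 - x)) = 1/(1 - x)^7.
By the negative binomial expansion, [x^n] 1/(1 - x)^7 = C(n + 6, 6).
For n = 17: C(23, 6) = 100947.

100947


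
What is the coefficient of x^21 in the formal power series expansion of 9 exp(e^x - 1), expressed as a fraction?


exp(e^x - 1) is the exponential generating function for the Bell numbers Bell_k: exp(e^x - 1) = sum_{k>=0} Bell_k x^k / k!.
So the coefficient of x^21 in 9 exp(e^x - 1) is 9 Bell_21 / 21!.
Computing: Bell_21 = 474869816156751 and 21! = 51090942171709440000, giving
9 * 474869816156751/51090942171709440000 = 158289938718917/1892257117470720000.

158289938718917/1892257117470720000


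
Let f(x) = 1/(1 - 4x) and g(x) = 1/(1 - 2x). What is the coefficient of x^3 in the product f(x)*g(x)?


The coefficient of x^n in f*g is the Cauchy product: sum_{k=0}^{n} a^k * b^(n-k).
With a=4, b=2, n=3:
sum_{k=0}^{3} 4^k * 2^(3-k)
= 120

120


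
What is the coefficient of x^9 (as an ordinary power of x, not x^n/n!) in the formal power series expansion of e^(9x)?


The exponential series is e^y = sum_{k>=0} y^k / k!. Substituting y = 9x gives
e^(9x) = sum_{k>=0} 9^k x^k / k!.
So the coefficient of x^n is a^n/n! with a = 9, n = 9:
9^9 / 9! = 387420489/362880 = 4782969/4480

4782969/4480


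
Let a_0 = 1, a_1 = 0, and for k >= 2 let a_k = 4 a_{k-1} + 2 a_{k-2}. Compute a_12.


Iterating the recurrence forward:
a_0 = 1
a_1 = 0
a_2 = 4*0 + 2*1 = 2
a_3 = 4*2 + 2*0 = 8
a_4 = 4*8 + 2*2 = 36
a_5 = 4*36 + 2*8 = 160
a_6 = 4*160 + 2*36 = 712
a_7 = 4*712 + 2*160 = 3168
a_8 = 4*3168 + 2*712 = 14096
a_9 = 4*14096 + 2*3168 = 62720
a_10 = 4*62720 + 2*14096 = 279072
a_11 = 4*279072 + 2*62720 = 1241728
a_12 = 4*1241728 + 2*279072 = 5525056
So a_12 = 5525056.

5525056


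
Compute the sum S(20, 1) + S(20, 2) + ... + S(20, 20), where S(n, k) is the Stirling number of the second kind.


By definition, S(n, k) counts partitions of an n-set into exactly k nonempty blocks.
Computing row n = 20 for k = 1..20:
S(20, k): 1, 524287, 580606446, 45232115901, 749206090500, 4306078895384, 11143554045652, 15170932662679, 12011282644725, 5917584964655, 1900842429486, 411016633391, 61068660380, 6302524580, 452329200, 22350954, 741285, 15675, 190, 1
Sum = 51724158235372. (This equals Bell_20 since the sum runs over all k.)

51724158235372


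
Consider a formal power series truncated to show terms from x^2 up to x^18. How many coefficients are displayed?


From x^2 to x^18 inclusive, the count is 18 - 2 + 1 = 17.

17


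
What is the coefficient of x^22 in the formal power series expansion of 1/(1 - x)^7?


The negative binomial / multiset identity is
1/(1 - x)^r = sum_{k>=0} C(k + r - 1, r - 1) x^k.
Here r = 7 and k = 22, so the coefficient is
C(22 + 6, 6) = C(28, 6)
= 376740

376740


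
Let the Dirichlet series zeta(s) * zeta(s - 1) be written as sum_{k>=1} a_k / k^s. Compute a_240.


Convolution gives a_k = sum_{d | k} d * 1 = sum_{d | k} d = sigma(k), the sum of positive divisors of k.
For k = 240, the divisors are 1, 2, 3, 4, 5, 6, 8, 10, 12, 15, 16, 20, 24, 30, 40, 48, 60, 80, 120, 240, so
sigma(240) = 1 + 2 + 3 + 4 + 5 + 6 + 8 + 10 + 12 + 15 + 16 + 20 + 24 + 30 + 40 + 48 + 60 + 80 + 120 + 240 = 744.

744


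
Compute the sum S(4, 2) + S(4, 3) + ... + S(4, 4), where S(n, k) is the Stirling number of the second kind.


By definition, S(n, k) counts partitions of an n-set into exactly k nonempty blocks.
Computing row n = 4 for k = 2..4:
S(4, k): 7, 6, 1
Sum = 14.

14


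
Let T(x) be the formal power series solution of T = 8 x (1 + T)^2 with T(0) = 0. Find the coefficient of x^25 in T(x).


Apply the Lagrange inversion formula: if T = 8 x * phi(T) with phi(t) = (1 + t)^2, then [x^n] T = 8^n * (1/n) [t^(n-1)] phi(t)^n = 8^n * (1/n) [t^(n-1)] (1 + t)^(2n) = 8^n * (1/n) C(2n, n-1).
Using the identity C(2n, n-1) = C(2n, n) * n / (n+1), the unscaled factor equals C(2n, n) / (n+1) = C_n, the n-th Catalan number.
For n = 25: C_25 = C(50, 25) / 26 = 126410606437752/26 = 4861946401452.
With the 8^25 = 37778931862957161709568 factor, the coefficient is 37778931862957161709568 * 4861946401452 = 183679141821804874793065781957492736.

183679141821804874793065781957492736


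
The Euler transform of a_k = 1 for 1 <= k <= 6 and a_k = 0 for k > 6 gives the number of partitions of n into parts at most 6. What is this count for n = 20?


Partitions of 20 into parts at most 6:
Using generating function (1-x)^(-1)(1-x^2)^(-1)...(1-x^6)^(-1),
the coefficient of x^20 = 282

282


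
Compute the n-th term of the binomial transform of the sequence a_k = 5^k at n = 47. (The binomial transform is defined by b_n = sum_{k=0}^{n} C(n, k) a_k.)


With a_k = 5^k, b_n = sum_{k=0}^{n} C(n, k) 5^k = (1 + 5)^n by the binomial theorem.
For n = 47: (1 + 5)^47 = 6^47 = 3742042951225759540014535187298779136.

3742042951225759540014535187298779136
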